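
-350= -350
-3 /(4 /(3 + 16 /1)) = -57 /4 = -14.25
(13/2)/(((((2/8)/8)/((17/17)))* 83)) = 208/83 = 2.51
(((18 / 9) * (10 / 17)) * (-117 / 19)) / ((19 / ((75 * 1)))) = -175500 / 6137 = -28.60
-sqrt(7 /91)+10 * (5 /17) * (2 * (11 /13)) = 1100 /221-sqrt(13) /13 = 4.70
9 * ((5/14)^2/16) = 225/3136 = 0.07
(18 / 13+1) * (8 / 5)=248 / 65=3.82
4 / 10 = 0.40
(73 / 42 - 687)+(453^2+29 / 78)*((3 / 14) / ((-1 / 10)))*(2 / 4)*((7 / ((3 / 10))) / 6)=-2803352843 / 3276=-855724.31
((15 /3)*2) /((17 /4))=40 /17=2.35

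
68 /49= 1.39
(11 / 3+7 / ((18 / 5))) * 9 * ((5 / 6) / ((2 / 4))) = 505 / 6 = 84.17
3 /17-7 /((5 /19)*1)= -2246 /85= -26.42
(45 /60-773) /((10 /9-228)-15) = 27801 /8708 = 3.19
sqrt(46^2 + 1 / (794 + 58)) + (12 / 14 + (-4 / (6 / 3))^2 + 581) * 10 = sqrt(384003429) / 426 + 41010 / 7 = 5904.57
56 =56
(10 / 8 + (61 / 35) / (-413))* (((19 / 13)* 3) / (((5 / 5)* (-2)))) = -4105767 / 1503320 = -2.73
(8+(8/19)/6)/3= 460/171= 2.69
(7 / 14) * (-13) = -13 / 2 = -6.50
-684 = -684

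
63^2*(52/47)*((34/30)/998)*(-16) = -9356256/117265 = -79.79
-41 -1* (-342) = 301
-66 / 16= -33 / 8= -4.12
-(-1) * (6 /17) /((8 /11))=33 /68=0.49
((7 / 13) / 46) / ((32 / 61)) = 427 / 19136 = 0.02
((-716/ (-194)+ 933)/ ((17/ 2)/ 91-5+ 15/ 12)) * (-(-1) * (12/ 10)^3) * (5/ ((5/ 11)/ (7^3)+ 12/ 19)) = -46555479970272/ 13312985675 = -3497.00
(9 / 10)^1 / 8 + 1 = 89 / 80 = 1.11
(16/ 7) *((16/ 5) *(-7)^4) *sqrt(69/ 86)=43904 *sqrt(5934)/ 215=15730.39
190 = 190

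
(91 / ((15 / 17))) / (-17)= -91 / 15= -6.07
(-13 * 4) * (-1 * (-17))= -884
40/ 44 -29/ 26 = -59/ 286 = -0.21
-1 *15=-15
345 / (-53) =-345 / 53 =-6.51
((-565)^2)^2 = 101904600625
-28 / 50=-14 / 25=-0.56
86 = 86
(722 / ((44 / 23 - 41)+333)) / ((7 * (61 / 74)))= 307211 / 721630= 0.43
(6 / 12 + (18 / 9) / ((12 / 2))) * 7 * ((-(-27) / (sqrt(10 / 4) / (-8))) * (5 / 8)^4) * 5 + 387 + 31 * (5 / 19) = -212.82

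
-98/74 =-49/37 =-1.32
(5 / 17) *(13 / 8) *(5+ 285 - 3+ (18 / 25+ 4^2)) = 98709 / 680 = 145.16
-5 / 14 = -0.36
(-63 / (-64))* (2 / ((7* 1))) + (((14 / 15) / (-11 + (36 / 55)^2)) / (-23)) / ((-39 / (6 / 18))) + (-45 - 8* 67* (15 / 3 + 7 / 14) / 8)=-3413735464181 / 8261326944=-413.22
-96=-96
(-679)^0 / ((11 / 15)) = 15 / 11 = 1.36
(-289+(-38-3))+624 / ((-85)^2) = -2383626 / 7225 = -329.91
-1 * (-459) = 459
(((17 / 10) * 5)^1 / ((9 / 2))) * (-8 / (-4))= 34 / 9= 3.78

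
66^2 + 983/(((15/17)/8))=199028/15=13268.53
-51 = -51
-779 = -779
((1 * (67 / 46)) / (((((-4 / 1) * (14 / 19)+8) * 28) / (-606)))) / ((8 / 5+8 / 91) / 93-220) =259074595 / 9134772736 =0.03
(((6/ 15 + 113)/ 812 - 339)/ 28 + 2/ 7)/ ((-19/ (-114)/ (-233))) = 16519.38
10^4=10000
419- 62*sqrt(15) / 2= 298.94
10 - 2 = 8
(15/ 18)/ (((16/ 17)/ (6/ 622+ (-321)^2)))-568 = 451155147/ 4976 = 90666.23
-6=-6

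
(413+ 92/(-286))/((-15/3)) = -59013/715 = -82.54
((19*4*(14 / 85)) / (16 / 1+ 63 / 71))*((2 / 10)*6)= 453264 / 509575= 0.89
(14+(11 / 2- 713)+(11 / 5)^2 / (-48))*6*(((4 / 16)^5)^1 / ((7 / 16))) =-118903 / 12800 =-9.29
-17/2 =-8.50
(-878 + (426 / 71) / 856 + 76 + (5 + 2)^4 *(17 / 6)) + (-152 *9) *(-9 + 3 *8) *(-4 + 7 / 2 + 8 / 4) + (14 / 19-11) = -604762759 / 24396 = -24789.42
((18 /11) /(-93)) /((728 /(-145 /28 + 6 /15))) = 0.00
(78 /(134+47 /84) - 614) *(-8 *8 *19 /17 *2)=87755.19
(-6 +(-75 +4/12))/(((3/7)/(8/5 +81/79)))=-1756678/3555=-494.14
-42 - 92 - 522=-656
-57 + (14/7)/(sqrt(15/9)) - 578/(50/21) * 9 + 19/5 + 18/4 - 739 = -148627/50 + 2 * sqrt(15)/5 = -2970.99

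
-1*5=-5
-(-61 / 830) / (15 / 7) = 427 / 12450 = 0.03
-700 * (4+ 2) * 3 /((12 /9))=-9450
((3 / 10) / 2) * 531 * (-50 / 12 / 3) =-885 / 8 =-110.62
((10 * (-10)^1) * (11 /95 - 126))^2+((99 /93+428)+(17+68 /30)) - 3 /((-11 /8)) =292615007205014 /1846515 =158468795.11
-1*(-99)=99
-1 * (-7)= 7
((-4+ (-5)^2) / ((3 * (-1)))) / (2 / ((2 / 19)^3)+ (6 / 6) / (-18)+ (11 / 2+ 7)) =-252 / 62179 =-0.00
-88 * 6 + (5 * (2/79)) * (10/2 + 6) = -41602/79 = -526.61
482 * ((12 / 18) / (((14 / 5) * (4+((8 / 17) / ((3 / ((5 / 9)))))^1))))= 184365 / 6566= 28.08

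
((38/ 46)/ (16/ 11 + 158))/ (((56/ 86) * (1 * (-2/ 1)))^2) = 0.00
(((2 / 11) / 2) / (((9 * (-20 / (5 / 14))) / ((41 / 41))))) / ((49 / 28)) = -1 / 9702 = -0.00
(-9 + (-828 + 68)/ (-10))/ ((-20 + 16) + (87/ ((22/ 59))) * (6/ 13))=9581/ 14827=0.65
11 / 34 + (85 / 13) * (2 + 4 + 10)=46383 / 442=104.94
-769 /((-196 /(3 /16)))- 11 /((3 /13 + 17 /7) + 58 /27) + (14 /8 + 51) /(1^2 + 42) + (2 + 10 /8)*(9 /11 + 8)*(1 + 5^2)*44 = 13055456940585 /398206144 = 32785.67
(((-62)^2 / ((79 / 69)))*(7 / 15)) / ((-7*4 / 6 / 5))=-132618 / 79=-1678.71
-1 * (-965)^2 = -931225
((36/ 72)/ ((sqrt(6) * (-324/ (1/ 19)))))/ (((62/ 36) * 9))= -sqrt(6)/ 1145016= -0.00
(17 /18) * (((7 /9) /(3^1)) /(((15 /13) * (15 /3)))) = 1547 /36450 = 0.04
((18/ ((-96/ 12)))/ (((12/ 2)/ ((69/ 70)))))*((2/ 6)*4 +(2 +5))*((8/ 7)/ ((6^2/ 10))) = -575/ 588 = -0.98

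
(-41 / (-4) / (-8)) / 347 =-41 / 11104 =-0.00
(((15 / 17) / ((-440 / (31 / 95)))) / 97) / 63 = -31 / 289498440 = -0.00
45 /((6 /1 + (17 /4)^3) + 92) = 576 /2237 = 0.26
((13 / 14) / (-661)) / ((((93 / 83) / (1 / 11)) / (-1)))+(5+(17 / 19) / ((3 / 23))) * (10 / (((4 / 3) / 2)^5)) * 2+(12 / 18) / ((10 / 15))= 162079445422 / 89934999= 1802.18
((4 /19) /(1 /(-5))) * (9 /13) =-180 /247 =-0.73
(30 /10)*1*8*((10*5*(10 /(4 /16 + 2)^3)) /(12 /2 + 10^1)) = 65.84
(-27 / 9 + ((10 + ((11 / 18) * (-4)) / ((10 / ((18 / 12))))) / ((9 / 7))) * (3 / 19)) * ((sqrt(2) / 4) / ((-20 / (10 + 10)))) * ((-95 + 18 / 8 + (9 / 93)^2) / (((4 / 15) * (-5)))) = 221525993 * sqrt(2) / 7011456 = 44.68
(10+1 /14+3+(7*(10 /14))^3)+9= 2059 /14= 147.07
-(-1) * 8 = 8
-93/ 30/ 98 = -31/ 980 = -0.03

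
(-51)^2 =2601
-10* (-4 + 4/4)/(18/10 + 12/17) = 850/71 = 11.97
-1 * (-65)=65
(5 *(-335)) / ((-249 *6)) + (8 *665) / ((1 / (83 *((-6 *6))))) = -15896158.88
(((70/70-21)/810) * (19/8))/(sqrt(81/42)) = -19 * sqrt(42)/2916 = -0.04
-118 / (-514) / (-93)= -59 / 23901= -0.00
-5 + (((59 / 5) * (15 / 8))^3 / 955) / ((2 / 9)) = 45017497 / 977920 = 46.03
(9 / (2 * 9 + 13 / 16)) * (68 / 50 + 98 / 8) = 48996 / 7525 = 6.51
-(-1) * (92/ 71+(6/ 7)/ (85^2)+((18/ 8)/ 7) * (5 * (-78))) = -127280639/ 1025950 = -124.06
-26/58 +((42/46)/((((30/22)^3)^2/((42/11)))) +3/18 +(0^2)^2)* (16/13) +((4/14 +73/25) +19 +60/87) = 1791398715629/76819640625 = 23.32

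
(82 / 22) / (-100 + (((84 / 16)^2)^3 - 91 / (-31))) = 0.00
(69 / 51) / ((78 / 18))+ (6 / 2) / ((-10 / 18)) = -5622 / 1105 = -5.09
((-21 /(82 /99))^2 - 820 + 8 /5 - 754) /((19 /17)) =-531299011 /638780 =-831.74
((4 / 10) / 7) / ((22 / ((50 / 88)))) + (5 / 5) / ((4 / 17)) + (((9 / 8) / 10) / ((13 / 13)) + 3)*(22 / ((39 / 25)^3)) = 2986217459 / 133981848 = 22.29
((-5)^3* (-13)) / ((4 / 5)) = 8125 / 4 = 2031.25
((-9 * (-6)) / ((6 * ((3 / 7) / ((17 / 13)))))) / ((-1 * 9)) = -119 / 39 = -3.05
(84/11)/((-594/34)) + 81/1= 87733/1089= 80.56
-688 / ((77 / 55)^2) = -17200 / 49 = -351.02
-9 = -9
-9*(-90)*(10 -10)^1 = 0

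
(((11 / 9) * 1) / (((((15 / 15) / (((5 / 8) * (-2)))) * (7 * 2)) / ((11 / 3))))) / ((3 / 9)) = -605 / 504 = -1.20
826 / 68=413 / 34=12.15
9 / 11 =0.82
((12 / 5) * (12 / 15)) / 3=16 / 25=0.64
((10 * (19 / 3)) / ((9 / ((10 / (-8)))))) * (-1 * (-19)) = -167.13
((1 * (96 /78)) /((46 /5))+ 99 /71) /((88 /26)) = 32441 /71852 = 0.45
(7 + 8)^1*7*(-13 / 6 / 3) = -455 / 6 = -75.83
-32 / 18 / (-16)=1 / 9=0.11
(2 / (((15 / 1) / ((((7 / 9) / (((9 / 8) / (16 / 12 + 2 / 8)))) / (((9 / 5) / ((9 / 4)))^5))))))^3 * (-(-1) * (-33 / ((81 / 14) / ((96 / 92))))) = -44226818603515625 / 84091644121448448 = -0.53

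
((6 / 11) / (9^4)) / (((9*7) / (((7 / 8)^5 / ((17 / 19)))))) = 45619 / 60304932864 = 0.00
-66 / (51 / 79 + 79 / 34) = -16116 / 725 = -22.23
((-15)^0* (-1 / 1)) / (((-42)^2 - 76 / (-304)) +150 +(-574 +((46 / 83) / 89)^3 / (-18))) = -14511315945708 / 19448791196040475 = -0.00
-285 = -285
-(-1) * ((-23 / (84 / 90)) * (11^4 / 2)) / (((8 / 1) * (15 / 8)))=-336743 / 28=-12026.54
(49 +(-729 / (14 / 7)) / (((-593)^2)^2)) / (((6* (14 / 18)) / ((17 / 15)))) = 206012593976473 / 17311982688140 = 11.90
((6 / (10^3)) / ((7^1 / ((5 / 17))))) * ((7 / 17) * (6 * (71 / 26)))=639 / 375700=0.00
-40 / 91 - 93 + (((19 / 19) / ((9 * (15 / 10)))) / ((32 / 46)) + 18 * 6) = 14.67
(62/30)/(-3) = -31/45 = -0.69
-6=-6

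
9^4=6561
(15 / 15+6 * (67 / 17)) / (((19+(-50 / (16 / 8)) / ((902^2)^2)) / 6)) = 554715330867808 / 71270108142381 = 7.78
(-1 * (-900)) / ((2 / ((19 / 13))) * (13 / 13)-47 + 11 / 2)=-1368 / 61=-22.43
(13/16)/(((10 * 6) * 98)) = 13/94080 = 0.00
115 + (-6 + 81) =190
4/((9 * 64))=1/144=0.01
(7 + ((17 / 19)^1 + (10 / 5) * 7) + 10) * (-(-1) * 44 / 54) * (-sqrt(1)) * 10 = -44440 / 171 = -259.88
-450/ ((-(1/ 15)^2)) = 101250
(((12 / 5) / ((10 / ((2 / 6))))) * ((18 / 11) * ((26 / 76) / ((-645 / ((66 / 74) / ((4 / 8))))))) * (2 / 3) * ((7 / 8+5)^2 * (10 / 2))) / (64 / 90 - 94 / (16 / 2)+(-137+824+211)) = -59643 / 3712423490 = -0.00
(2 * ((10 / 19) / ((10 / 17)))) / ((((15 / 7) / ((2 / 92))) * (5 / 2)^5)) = 3808 / 20484375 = 0.00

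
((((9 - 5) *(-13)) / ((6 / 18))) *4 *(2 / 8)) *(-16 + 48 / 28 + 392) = -412464 / 7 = -58923.43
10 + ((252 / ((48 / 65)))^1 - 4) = 347.25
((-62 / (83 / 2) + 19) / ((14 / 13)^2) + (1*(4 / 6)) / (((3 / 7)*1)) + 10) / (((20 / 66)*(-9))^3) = -1038681787 / 790624800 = -1.31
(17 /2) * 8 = 68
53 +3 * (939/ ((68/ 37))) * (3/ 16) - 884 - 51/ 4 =-556.35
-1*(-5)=5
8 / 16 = 1 / 2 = 0.50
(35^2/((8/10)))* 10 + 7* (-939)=17479/2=8739.50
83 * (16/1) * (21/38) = 13944/19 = 733.89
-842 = -842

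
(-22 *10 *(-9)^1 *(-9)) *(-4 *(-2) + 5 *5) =-588060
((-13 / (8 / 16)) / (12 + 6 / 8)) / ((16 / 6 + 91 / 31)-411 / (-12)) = -0.05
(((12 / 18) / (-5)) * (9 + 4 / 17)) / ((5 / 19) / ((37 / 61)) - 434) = 0.00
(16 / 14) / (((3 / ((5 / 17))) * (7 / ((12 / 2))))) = 0.10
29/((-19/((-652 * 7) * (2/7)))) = 37816/19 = 1990.32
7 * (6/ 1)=42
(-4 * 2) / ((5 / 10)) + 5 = -11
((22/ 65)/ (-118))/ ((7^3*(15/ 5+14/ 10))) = -1/ 526162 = -0.00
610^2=372100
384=384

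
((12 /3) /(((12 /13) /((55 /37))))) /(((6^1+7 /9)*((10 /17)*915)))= 2431 /1376770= 0.00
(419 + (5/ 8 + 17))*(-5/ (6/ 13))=-4730.10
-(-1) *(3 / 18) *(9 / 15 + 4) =23 / 30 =0.77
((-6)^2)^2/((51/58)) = 25056/17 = 1473.88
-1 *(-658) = 658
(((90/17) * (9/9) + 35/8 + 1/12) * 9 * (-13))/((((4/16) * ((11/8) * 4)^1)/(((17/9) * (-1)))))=51727/33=1567.48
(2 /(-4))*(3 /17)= -3 /34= -0.09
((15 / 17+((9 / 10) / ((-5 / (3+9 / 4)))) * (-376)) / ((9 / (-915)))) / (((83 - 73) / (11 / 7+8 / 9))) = -47711821 / 5355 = -8909.77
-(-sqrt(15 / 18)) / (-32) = -sqrt(30) / 192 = -0.03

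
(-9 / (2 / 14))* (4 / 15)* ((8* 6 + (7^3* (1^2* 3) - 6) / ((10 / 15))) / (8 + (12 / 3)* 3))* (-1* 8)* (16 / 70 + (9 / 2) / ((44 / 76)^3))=8286784038 / 33275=249039.34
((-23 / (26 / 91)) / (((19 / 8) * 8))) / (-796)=161 / 30248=0.01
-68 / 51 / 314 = -2 / 471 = -0.00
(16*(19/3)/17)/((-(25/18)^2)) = -32832/10625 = -3.09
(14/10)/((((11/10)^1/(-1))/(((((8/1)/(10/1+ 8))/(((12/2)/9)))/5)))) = -28/165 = -0.17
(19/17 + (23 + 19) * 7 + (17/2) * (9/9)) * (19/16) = 196137/544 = 360.55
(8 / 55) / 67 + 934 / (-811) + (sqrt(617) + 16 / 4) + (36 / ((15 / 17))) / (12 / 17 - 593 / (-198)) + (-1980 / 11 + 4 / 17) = -104988087837682 / 632879068415 + sqrt(617) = -141.05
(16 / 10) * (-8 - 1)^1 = -72 / 5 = -14.40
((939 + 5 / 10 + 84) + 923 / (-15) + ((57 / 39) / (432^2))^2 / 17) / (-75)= -481283132271134477 / 37523373907968000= -12.83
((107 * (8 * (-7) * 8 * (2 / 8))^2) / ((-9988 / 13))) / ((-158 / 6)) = 13086528 / 197263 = 66.34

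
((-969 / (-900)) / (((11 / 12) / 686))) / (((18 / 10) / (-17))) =-3766826 / 495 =-7609.75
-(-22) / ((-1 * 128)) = -11 / 64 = -0.17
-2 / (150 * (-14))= 1 / 1050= 0.00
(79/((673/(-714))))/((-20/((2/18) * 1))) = 9401/20190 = 0.47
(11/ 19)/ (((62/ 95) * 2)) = 0.44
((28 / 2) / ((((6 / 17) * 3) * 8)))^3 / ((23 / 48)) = 1685159 / 178848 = 9.42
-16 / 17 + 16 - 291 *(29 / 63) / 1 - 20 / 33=-119.50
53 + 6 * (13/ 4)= 145/ 2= 72.50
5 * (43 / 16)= 215 / 16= 13.44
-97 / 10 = -9.70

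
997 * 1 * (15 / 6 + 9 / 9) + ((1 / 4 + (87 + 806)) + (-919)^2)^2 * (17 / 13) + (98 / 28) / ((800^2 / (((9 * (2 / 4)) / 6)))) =62215573277161280273 / 66560000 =934729165822.74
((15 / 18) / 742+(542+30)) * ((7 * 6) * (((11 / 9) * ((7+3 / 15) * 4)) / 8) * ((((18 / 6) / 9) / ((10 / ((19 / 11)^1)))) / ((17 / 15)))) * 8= 11384572 / 265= 42960.65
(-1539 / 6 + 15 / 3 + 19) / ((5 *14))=-93 / 28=-3.32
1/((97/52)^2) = 2704/9409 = 0.29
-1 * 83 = -83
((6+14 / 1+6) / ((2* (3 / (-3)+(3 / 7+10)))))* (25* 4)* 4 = 18200 / 33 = 551.52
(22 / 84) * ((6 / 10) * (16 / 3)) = 88 / 105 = 0.84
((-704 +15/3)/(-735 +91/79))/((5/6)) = 165663/144935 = 1.14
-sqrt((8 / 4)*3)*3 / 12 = -sqrt(6) / 4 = -0.61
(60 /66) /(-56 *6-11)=-10 /3817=-0.00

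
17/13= 1.31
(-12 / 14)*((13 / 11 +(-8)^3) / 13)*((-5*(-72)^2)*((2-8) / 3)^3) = 6990935040 / 1001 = 6983951.09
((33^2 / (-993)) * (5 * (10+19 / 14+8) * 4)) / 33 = -29810 / 2317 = -12.87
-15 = -15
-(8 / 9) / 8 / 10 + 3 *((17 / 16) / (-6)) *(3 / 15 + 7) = -1381 / 360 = -3.84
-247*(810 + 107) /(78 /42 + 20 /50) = -7927465 /79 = -100347.66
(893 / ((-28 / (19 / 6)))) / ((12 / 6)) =-16967 / 336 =-50.50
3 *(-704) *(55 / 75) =-7744 / 5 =-1548.80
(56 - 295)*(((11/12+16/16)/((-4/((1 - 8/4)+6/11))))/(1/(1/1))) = -52.05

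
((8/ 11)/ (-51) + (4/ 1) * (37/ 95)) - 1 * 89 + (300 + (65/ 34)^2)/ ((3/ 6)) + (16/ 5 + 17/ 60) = 1896603443/ 3624060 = 523.34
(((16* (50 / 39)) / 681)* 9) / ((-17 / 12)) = -9600 / 50167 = -0.19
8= 8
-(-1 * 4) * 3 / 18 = 2 / 3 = 0.67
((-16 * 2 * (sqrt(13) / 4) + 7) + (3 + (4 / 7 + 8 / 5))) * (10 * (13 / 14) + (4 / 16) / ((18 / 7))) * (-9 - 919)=-77896088 / 735 + 4388512 * sqrt(13) / 63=145177.74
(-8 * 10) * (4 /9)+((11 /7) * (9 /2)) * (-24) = -12932 /63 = -205.27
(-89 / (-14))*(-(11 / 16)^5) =-14333539 / 14680064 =-0.98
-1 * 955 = -955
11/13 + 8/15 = 269/195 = 1.38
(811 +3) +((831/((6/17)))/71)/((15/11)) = 1785619/2130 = 838.32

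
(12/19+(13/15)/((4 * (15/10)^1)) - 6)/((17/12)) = -17866/4845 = -3.69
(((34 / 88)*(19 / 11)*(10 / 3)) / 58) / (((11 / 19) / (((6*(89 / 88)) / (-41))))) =-0.01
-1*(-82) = 82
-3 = -3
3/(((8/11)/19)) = 78.38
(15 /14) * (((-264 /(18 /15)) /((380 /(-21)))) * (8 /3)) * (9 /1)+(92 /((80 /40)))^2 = 46144 /19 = 2428.63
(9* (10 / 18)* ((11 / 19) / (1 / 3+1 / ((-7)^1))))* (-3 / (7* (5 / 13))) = -1287 / 76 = -16.93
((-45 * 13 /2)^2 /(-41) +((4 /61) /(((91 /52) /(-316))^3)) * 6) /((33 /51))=-135249690279003 /37745092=-3583239.12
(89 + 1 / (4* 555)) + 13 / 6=202391 / 2220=91.17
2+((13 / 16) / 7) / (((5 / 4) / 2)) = 153 / 70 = 2.19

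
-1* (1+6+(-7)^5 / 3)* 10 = 167860 / 3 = 55953.33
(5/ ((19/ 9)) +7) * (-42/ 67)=-7476/ 1273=-5.87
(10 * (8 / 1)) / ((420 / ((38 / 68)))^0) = 80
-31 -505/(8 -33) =-10.80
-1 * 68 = -68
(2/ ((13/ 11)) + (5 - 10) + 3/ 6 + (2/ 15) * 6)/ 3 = -87/ 130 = -0.67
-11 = -11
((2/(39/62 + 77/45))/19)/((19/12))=0.03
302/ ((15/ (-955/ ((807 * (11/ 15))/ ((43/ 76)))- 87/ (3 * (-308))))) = -97323728/ 5903205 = -16.49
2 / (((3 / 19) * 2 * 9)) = 19 / 27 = 0.70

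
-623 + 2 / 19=-11835 / 19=-622.89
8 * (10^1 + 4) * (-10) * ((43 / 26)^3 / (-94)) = 53.90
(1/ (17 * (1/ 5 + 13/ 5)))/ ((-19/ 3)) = -15/ 4522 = -0.00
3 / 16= 0.19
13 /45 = 0.29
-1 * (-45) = 45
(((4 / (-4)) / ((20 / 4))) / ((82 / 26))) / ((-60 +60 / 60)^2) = -13 / 713605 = -0.00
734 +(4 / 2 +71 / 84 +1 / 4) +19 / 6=31091 / 42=740.26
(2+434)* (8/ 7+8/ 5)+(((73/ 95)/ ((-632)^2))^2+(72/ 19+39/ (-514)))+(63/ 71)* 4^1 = 221270903304437761848001/ 183909869309305753600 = 1203.15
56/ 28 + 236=238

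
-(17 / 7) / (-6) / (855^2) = 17 / 30703050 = 0.00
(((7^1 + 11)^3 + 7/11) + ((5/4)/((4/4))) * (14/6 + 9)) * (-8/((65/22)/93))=-95700472/65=-1472314.95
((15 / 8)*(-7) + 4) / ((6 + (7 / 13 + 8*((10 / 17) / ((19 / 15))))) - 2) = -306527 / 277256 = -1.11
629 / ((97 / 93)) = 58497 / 97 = 603.06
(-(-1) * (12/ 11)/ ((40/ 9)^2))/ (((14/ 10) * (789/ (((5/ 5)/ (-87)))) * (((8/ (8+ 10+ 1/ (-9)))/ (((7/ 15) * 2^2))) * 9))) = -161/ 604058400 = -0.00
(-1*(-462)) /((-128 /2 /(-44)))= 2541 /8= 317.62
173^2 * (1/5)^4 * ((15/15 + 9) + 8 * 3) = 1017586/625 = 1628.14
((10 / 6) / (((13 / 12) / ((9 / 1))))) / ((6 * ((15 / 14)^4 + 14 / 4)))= 1152480 / 2406053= 0.48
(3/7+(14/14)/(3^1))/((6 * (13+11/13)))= 26/2835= 0.01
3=3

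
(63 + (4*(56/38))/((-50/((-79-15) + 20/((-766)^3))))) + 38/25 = 2017547744197/26686396325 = 75.60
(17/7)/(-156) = -17/1092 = -0.02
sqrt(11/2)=sqrt(22)/2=2.35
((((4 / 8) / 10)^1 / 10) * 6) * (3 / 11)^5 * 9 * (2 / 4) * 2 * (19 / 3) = 0.00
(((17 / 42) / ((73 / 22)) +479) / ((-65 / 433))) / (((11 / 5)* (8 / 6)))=-159017951 / 146146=-1088.08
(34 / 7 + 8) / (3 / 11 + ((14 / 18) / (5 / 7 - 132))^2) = 33862673295 / 718391569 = 47.14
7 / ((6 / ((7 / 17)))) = 49 / 102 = 0.48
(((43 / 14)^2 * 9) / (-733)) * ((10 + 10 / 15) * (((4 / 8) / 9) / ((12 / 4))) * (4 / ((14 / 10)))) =-0.07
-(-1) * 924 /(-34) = -27.18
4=4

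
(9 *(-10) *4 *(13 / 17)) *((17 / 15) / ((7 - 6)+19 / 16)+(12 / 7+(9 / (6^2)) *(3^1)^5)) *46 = -474559644 / 595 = -797579.23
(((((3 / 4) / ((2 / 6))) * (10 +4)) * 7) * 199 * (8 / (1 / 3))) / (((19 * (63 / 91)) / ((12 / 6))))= 3042312 / 19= 160121.68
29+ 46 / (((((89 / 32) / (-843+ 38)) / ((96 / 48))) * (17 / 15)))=-35504923 / 1513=-23466.57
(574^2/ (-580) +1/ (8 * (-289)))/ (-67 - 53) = 63479091/ 13409600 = 4.73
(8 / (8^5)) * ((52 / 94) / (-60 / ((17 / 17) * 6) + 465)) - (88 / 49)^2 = -3727031977 / 1155553280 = -3.23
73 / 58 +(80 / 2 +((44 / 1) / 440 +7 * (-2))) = 3967 / 145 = 27.36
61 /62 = 0.98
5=5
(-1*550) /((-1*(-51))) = -550 /51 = -10.78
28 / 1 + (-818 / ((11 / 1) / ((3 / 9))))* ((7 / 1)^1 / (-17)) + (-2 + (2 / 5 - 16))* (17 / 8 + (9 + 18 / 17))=-176.23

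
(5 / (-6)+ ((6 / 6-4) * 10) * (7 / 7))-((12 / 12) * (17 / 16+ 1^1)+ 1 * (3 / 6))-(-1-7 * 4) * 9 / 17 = -14723 / 816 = -18.04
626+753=1379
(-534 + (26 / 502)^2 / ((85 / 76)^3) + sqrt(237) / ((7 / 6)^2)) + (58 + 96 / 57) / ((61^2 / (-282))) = -527.21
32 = 32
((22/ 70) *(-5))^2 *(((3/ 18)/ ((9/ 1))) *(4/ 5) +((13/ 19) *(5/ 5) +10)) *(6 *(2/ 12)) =3320603/ 125685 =26.42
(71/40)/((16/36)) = 639/160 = 3.99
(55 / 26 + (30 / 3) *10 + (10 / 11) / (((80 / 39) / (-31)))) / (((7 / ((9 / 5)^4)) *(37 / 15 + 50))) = 1990010349 / 787787000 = 2.53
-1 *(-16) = 16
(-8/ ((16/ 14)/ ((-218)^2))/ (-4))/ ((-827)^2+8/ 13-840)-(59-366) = 389613118/ 1268595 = 307.12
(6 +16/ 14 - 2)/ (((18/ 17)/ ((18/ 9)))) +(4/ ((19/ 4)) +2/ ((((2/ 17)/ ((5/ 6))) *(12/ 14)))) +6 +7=191923/ 4788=40.08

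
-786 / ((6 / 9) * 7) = -1179 / 7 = -168.43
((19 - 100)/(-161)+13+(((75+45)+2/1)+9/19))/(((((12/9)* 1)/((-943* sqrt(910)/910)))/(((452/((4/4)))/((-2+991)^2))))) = -5781330747* sqrt(910)/118381984630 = -1.47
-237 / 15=-79 / 5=-15.80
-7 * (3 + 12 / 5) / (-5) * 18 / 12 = 567 / 50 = 11.34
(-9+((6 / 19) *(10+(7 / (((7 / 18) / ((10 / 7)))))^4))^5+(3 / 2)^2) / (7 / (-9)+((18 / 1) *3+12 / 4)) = 144141990513204301076822222755389281526683757 / 161499546986366690024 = 892522568656940801920008.10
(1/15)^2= 1/225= 0.00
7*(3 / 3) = 7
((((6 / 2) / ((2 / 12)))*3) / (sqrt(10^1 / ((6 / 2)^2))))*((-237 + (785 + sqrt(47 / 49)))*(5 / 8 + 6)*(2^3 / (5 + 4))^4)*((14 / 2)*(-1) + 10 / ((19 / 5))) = -508125.90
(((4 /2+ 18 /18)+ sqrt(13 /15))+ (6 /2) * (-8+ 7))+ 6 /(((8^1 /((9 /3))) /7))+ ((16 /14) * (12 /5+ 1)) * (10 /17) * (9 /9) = sqrt(195) /15+ 505 /28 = 18.97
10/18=5/9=0.56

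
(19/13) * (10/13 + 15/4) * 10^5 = 111625000/169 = 660502.96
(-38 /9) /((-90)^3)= 19 /3280500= 0.00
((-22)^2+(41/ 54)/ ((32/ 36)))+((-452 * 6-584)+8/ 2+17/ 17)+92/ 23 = -134503/ 48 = -2802.15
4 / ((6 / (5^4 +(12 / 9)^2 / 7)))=78782 / 189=416.84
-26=-26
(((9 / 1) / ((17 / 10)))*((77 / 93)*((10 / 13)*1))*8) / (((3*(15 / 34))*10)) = 2464 / 1209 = 2.04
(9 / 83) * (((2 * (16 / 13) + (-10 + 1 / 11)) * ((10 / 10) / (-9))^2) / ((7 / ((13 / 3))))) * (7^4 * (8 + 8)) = -237.10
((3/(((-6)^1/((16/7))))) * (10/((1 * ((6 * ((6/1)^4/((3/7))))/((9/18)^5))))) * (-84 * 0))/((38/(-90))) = 0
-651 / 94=-6.93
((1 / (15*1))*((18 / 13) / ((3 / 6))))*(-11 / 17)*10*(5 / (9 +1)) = -132 / 221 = -0.60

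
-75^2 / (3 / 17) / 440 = -6375 / 88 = -72.44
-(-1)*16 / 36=4 / 9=0.44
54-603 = -549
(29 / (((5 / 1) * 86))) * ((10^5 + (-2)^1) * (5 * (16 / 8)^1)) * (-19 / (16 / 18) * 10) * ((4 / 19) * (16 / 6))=-347993040 / 43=-8092861.40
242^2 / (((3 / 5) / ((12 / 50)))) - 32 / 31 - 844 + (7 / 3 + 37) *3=3518278 / 155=22698.57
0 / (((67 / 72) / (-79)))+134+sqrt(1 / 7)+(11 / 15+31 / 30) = sqrt(7) / 7+4073 / 30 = 136.14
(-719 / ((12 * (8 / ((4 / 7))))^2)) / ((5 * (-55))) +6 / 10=4657679 / 7761600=0.60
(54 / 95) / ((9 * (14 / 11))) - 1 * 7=-4622 / 665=-6.95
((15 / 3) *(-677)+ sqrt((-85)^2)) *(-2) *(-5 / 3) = -11000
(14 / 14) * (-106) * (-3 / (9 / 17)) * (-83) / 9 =-149566 / 27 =-5539.48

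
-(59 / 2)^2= -3481 / 4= -870.25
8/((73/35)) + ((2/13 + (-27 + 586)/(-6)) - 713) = -4567597/5694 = -802.18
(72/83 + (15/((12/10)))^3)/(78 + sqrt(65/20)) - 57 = -4959348/155293 - 1297451 * sqrt(13)/8075236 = -32.51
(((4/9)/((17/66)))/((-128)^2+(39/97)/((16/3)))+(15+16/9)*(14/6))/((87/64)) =29242783267136/1015419718305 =28.80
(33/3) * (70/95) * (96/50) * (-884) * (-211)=1378785408/475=2902706.12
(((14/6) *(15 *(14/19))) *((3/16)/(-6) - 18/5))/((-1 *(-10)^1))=-9.36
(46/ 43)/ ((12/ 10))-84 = -10721/ 129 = -83.11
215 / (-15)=-43 / 3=-14.33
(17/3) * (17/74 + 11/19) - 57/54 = 22315/6327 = 3.53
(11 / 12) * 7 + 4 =125 / 12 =10.42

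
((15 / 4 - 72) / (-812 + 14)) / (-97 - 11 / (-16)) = -26 / 29279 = -0.00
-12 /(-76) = 3 /19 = 0.16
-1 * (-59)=59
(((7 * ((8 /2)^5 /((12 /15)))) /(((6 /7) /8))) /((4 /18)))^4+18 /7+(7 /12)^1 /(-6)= 10107872070905930711041247 /504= 20055301727987957760002.47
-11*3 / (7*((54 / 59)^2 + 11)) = -114873 / 288449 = -0.40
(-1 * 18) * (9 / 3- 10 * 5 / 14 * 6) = 2322 / 7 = 331.71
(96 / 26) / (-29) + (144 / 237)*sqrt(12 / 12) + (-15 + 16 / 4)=-313309 / 29783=-10.52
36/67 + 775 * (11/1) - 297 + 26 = 553054/67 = 8254.54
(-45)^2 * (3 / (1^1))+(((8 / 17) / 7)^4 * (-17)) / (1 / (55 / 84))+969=7044.00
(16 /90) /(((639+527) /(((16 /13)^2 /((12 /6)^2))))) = 256 /4433715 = 0.00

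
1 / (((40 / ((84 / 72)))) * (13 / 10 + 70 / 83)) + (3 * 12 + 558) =25362005 / 42696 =594.01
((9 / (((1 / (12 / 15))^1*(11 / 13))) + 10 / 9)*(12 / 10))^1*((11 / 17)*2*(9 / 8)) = 7143 / 425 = 16.81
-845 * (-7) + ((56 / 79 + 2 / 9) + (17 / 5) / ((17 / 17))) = 21043222 / 3555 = 5919.33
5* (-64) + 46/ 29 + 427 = 3149/ 29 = 108.59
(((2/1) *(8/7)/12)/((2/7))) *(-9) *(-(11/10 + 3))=24.60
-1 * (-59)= 59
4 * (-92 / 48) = -23 / 3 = -7.67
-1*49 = -49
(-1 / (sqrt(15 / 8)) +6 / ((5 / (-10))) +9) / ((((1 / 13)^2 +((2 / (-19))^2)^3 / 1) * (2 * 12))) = -7950753889 / 376453576-7950753889 * sqrt(30) / 8470205460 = -26.26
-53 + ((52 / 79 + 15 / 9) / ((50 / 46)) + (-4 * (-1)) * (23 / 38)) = -5453138 / 112575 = -48.44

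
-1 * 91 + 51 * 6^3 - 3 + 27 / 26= 283999 / 26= 10923.04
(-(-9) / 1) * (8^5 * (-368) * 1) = -108527616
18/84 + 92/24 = 85/21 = 4.05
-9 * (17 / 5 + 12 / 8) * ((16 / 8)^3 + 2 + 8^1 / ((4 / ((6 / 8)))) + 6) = -3087 / 4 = -771.75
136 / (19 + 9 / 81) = 306 / 43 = 7.12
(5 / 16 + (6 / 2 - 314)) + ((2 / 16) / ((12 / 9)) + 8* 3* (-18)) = -23763 / 32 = -742.59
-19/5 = -3.80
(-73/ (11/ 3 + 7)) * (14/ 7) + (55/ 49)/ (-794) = -4260647/ 311248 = -13.69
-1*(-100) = 100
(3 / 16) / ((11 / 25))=75 / 176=0.43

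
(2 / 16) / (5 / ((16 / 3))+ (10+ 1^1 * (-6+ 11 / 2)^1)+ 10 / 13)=26 / 2331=0.01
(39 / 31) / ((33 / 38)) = 494 / 341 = 1.45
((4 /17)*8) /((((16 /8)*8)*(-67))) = -2 /1139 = -0.00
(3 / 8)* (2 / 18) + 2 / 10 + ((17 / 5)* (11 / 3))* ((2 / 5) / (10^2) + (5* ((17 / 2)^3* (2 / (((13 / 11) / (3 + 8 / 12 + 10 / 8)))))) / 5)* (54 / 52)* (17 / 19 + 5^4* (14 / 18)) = 238726352423707 / 7410000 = 32216781.70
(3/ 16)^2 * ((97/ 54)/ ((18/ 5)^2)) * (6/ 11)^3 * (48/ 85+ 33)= 153745/ 5792512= 0.03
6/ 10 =3/ 5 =0.60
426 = 426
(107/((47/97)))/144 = 1.53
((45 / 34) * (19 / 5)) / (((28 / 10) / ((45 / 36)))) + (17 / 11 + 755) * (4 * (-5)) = -316854735 / 20944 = -15128.66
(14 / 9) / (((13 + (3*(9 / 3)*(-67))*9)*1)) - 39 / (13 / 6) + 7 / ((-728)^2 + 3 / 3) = -232419981344 / 12912024555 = -18.00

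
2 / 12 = 1 / 6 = 0.17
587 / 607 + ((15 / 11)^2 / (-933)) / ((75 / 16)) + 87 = 2009335164 / 22842017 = 87.97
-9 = -9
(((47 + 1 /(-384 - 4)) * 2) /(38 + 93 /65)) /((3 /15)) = 5926375 /497222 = 11.92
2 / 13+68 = 886 / 13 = 68.15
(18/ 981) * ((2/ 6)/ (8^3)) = 1/ 83712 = 0.00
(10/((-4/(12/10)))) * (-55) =165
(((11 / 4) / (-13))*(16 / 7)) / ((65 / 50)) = -440 / 1183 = -0.37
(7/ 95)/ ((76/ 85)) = 119/ 1444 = 0.08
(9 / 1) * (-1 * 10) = -90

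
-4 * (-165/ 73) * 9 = 81.37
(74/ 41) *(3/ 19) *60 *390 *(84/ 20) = 21818160/ 779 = 28007.91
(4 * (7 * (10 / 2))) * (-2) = -280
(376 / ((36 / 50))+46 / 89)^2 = 273256.14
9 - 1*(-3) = 12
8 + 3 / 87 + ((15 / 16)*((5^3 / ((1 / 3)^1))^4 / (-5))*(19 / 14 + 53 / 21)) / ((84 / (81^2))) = -1123971783376.95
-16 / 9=-1.78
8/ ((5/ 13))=104/ 5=20.80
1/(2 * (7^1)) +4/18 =0.29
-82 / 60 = -41 / 30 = -1.37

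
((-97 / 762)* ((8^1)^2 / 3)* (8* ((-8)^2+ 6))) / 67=-1738240 / 76581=-22.70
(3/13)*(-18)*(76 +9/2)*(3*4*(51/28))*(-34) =3230442/13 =248495.54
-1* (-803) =803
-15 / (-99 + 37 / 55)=825 / 5408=0.15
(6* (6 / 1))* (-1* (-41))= 1476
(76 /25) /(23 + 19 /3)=57 /550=0.10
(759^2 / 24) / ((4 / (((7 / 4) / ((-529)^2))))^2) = 17787 / 303177500672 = 0.00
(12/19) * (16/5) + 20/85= 3644/1615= 2.26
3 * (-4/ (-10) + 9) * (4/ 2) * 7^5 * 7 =33177018/ 5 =6635403.60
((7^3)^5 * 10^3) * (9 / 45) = 949512301988600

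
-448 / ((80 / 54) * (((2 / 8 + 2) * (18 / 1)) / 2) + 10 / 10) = -448 / 31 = -14.45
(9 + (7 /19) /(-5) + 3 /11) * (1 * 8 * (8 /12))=153808 /3135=49.06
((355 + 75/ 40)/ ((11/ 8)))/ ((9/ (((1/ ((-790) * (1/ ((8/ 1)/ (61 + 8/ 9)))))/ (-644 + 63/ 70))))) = 22840/ 3112816223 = 0.00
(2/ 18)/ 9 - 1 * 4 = -323/ 81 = -3.99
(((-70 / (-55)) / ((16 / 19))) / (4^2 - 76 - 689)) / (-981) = 19 / 9237096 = 0.00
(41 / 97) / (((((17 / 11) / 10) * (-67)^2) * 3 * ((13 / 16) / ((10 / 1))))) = 721600 / 288692079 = 0.00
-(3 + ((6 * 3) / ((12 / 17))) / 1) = -57 / 2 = -28.50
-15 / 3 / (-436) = 5 / 436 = 0.01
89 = 89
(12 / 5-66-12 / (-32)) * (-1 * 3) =7587 / 40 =189.68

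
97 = 97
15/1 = 15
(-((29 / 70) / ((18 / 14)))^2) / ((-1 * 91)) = 841 / 737100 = 0.00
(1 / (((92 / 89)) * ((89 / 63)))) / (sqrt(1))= 63 / 92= 0.68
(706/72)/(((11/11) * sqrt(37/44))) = 353 * sqrt(407)/666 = 10.69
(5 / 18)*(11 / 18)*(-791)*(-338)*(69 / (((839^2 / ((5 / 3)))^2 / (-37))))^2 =3327859750840625 / 357975422729020341849826098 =0.00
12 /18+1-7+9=11 /3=3.67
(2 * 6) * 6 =72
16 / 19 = 0.84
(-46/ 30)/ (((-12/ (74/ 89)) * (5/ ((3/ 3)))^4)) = 851/ 5006250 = 0.00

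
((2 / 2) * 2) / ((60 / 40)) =4 / 3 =1.33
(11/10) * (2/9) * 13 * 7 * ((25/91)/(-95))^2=55/295659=0.00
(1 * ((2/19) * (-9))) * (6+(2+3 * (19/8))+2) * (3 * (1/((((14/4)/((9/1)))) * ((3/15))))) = -166455/266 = -625.77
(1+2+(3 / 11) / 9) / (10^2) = 1 / 33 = 0.03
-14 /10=-7 /5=-1.40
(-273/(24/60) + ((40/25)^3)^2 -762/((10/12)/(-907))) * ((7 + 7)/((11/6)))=1087662288846/171875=6328216.95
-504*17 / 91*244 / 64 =-9333 / 26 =-358.96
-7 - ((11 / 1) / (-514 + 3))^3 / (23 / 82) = -21482576649 / 3068955113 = -7.00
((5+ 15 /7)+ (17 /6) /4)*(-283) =-2221.89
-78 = -78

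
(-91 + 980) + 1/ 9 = 8002/ 9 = 889.11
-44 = -44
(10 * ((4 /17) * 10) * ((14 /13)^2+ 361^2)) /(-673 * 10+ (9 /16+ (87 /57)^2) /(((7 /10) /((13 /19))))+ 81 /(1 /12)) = -3383870968912000 /6351010725111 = -532.81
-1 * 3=-3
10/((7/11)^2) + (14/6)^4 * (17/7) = 383729/3969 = 96.68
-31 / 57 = -0.54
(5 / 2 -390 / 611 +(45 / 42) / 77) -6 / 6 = 22182 / 25333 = 0.88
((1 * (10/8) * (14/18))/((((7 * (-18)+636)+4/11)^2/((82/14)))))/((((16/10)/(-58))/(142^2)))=-18131090725/1134611856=-15.98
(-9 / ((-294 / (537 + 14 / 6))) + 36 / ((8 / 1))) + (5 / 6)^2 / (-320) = 2371723 / 112896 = 21.01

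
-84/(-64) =21/16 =1.31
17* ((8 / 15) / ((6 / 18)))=136 / 5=27.20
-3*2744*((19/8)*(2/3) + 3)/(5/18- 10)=3880.80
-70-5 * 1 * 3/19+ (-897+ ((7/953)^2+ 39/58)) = -967935494469/1000846318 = -967.12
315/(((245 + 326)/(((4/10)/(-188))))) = -63/53674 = -0.00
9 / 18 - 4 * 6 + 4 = -39 / 2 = -19.50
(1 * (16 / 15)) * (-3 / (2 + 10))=-0.27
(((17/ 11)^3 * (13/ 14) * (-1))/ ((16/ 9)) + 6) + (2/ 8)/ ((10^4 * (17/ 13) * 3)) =77395362371/ 19006680000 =4.07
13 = 13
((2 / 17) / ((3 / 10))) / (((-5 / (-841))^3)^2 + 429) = 0.00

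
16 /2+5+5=18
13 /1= 13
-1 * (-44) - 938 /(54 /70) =-31642 /27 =-1171.93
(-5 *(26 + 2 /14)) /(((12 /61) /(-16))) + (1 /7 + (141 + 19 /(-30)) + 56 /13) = 29419151 /2730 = 10776.25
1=1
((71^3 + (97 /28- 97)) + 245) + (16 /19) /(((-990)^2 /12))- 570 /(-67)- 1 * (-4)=358074.97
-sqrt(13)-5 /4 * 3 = -7.36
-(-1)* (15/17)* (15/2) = 225/34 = 6.62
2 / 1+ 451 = 453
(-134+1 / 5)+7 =-634 / 5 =-126.80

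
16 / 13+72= 952 / 13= 73.23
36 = 36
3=3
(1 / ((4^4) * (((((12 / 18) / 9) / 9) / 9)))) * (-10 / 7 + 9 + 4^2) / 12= 120285 / 14336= 8.39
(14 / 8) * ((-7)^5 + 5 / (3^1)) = -88228 / 3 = -29409.33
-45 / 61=-0.74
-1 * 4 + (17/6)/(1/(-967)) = -16463/6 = -2743.83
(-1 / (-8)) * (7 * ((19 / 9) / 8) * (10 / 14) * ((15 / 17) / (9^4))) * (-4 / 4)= -475 / 21415104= -0.00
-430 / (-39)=430 / 39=11.03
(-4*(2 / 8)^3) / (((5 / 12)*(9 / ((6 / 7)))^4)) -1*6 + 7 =324131 / 324135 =1.00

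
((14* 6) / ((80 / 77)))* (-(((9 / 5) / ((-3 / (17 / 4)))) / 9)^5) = 765302923 / 5184000000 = 0.15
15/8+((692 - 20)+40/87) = 469337/696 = 674.33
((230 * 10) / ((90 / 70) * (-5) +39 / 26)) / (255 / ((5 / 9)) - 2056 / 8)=-700 / 303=-2.31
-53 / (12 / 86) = -2279 / 6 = -379.83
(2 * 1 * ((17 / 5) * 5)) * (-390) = -13260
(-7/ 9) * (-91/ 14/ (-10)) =-91/ 180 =-0.51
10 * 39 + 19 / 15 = 5869 / 15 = 391.27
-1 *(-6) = 6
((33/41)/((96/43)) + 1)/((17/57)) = 5985/1312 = 4.56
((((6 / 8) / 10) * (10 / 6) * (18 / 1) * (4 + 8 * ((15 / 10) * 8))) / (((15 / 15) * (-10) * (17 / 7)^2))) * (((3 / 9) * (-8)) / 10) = 294 / 289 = 1.02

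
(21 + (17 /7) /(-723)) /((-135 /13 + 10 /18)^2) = 121220658 /557764375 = 0.22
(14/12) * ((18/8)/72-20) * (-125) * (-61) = -11368875/64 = -177638.67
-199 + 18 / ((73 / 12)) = -196.04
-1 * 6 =-6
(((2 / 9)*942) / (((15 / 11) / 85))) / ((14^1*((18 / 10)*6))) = 146795 / 1701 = 86.30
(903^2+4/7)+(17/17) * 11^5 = 6835224/7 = 976460.57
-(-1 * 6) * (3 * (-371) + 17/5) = -33288/5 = -6657.60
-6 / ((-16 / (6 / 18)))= 1 / 8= 0.12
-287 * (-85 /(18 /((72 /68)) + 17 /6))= 1230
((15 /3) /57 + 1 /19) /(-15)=-8 /855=-0.01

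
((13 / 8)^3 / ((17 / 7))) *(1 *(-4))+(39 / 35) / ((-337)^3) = -20600883478409 / 2914852868480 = -7.07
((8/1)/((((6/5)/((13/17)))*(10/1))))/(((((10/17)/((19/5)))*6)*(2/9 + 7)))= 19/250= 0.08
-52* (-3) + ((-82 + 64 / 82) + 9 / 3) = 3189 / 41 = 77.78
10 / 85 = 2 / 17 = 0.12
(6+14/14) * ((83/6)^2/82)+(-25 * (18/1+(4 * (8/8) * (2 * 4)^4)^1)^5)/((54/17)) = -82740247545214884408485731/8856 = -9342846380444318474309.59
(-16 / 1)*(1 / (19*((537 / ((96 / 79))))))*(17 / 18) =-0.00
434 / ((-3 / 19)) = -2748.67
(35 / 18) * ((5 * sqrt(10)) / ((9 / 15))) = 875 * sqrt(10) / 54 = 51.24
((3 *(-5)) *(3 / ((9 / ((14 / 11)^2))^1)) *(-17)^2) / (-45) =56644 / 1089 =52.01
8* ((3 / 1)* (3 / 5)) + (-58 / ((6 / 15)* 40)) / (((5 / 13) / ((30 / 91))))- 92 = -11299 / 140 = -80.71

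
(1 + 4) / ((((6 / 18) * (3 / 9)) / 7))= 315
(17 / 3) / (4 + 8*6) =17 / 156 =0.11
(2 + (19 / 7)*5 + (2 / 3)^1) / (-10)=-341 / 210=-1.62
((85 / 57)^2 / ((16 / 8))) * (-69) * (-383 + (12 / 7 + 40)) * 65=25804484875 / 15162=1701918.27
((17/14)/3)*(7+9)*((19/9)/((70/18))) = 2584/735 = 3.52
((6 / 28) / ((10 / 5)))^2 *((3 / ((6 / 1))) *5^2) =225 / 1568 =0.14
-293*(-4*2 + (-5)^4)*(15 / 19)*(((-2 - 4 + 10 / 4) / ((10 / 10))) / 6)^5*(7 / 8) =106343519345 / 12607488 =8434.95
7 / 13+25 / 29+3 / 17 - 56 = -348797 / 6409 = -54.42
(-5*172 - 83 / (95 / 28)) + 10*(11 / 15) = -249982 / 285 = -877.13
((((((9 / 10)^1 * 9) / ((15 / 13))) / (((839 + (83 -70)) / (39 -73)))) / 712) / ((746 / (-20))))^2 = 3956121 / 35554481396281600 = 0.00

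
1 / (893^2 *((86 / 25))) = 25 / 68580614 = 0.00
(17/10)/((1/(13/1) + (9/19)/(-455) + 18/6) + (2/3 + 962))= 88179/50093066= 0.00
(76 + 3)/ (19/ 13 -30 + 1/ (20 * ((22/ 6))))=-225940/ 81581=-2.77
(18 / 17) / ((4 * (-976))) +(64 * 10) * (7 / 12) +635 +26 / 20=502554953 / 497760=1009.63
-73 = -73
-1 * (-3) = 3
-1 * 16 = -16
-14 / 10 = -7 / 5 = -1.40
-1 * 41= -41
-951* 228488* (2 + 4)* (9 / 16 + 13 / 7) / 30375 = -103855.65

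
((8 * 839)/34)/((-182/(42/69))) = -0.66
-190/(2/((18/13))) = -1710/13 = -131.54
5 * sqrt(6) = 12.25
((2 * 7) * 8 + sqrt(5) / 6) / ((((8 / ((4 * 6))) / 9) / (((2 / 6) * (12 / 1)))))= 18 * sqrt(5) + 12096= 12136.25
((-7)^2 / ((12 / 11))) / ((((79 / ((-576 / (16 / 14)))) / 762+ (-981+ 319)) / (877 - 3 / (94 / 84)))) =-708860660508 / 11949273185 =-59.32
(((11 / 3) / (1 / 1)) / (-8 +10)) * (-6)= -11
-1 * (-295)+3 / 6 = 591 / 2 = 295.50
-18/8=-2.25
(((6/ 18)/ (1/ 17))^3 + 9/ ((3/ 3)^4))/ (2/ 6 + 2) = 5156/ 63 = 81.84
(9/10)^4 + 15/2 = 81561/10000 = 8.16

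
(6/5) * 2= 2.40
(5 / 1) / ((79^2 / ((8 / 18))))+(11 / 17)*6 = 3707494 / 954873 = 3.88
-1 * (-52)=52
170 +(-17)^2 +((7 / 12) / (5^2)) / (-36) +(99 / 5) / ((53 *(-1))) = 262517389 / 572400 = 458.63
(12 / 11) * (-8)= -8.73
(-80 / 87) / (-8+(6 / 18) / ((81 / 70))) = 3240 / 27173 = 0.12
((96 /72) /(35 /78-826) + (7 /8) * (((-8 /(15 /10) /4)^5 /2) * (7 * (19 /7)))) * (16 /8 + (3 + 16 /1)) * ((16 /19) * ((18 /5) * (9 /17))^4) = -74573636147509248 /9123677438125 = -8173.64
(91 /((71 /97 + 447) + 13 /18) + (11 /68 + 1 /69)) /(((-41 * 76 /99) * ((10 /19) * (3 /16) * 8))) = -15323384329 /1004183122480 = -0.02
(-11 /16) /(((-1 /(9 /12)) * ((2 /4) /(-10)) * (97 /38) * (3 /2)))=-1045 /388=-2.69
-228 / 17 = -13.41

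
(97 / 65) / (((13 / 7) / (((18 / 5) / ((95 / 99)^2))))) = 3.14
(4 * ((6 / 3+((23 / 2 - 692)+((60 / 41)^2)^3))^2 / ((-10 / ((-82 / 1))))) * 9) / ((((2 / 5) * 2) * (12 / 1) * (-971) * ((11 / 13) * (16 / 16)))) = -1573855363569769328282183391 / 94049030204179993573136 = -16734.41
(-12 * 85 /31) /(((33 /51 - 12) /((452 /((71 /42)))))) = 329182560 /424793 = 774.92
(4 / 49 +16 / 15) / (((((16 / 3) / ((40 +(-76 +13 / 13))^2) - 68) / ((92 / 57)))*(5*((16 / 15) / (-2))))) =24265 / 2373898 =0.01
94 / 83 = 1.13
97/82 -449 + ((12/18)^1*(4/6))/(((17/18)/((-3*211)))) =-1039505/1394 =-745.70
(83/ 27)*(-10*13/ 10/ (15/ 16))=-42.63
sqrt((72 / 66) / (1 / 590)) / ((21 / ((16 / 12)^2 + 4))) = 104* sqrt(19470) / 2079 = 6.98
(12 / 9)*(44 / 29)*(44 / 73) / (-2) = -3872 / 6351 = -0.61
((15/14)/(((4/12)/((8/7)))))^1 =180/49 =3.67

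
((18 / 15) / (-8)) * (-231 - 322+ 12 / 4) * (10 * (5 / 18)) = 1375 / 6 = 229.17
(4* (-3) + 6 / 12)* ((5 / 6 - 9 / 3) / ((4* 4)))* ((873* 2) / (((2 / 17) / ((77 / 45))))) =37964927 / 960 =39546.80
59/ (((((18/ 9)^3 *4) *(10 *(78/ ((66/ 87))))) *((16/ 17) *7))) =11033/ 40535040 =0.00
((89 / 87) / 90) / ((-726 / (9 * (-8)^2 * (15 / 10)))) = -712 / 52635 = -0.01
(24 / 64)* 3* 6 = 27 / 4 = 6.75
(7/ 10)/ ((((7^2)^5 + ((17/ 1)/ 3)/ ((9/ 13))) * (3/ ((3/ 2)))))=189/ 152536638880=0.00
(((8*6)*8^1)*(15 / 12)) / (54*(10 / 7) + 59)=3360 / 953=3.53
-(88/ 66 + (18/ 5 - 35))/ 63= 451/ 945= 0.48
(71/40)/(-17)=-71/680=-0.10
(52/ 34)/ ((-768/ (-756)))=819/ 544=1.51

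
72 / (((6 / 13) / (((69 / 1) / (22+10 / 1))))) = 2691 / 8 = 336.38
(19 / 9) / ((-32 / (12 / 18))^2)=19 / 20736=0.00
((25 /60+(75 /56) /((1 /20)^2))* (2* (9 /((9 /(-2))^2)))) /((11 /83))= 7475810 /2079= 3595.87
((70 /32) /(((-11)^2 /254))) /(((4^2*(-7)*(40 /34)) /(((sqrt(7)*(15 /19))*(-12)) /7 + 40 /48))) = -10795 /371712 + 97155*sqrt(7) /2059904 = 0.10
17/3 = 5.67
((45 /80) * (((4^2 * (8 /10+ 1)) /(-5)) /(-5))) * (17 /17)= 81 /125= 0.65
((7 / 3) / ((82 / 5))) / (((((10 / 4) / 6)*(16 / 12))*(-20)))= -21 / 1640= -0.01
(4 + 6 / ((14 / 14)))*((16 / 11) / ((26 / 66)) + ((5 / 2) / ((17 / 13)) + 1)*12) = 386.33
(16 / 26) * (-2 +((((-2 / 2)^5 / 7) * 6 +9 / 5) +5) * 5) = 1552 / 91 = 17.05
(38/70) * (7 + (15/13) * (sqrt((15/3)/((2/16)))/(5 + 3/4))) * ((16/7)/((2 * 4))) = 912 * sqrt(10)/14651 + 38/35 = 1.28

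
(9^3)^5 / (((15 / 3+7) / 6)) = 205891132094649 / 2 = 102945566047324.50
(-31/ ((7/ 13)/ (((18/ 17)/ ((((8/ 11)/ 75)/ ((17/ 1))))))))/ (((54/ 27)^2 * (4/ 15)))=-44884125/ 448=-100187.78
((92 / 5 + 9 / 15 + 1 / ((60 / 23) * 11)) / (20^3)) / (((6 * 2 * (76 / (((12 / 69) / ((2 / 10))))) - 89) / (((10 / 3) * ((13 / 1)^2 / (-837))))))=-2123147 / 1272510518400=-0.00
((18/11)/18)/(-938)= -1/10318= -0.00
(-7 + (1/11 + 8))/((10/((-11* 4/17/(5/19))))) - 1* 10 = -11.07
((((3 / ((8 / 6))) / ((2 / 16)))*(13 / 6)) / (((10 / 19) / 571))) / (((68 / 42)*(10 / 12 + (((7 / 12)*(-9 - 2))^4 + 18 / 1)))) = 46061555904 / 3021203365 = 15.25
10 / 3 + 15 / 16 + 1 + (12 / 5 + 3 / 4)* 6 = 5801 / 240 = 24.17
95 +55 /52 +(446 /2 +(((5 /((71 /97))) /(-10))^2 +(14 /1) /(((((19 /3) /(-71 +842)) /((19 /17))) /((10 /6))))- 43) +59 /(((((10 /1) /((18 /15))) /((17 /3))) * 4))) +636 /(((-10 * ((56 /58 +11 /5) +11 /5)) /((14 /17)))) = 149577497687387 /43336972900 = 3451.50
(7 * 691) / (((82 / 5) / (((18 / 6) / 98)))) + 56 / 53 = 613633 / 60844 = 10.09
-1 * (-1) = 1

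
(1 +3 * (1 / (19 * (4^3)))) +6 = 8515 / 1216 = 7.00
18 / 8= 9 / 4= 2.25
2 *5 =10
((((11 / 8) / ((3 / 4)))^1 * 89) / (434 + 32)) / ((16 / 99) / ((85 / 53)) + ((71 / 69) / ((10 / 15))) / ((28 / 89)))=884242590 / 12644119897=0.07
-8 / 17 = -0.47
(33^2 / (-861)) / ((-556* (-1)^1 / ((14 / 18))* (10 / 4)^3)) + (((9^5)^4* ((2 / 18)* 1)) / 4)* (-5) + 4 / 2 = -14434694885659466073924593 / 8548500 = -1688564647091240109.25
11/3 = 3.67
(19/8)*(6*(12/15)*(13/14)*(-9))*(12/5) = -40014/175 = -228.65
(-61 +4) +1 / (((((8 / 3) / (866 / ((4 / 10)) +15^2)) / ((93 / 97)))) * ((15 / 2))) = 57.57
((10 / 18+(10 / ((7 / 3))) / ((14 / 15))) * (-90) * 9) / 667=-204300 / 32683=-6.25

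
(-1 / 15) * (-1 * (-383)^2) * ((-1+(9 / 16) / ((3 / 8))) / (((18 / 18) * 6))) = 146689 / 180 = 814.94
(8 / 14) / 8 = 1 / 14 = 0.07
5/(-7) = -5/7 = -0.71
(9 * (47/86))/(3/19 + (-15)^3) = -2679/1838164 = -0.00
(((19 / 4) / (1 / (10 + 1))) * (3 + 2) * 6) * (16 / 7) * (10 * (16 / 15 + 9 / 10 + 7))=2248840 / 7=321262.86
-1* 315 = -315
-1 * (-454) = 454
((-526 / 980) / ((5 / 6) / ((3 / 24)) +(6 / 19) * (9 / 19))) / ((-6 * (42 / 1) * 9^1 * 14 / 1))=94943 / 38284233120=0.00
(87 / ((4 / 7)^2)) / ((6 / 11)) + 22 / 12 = 47069 / 96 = 490.30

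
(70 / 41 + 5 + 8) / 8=603 / 328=1.84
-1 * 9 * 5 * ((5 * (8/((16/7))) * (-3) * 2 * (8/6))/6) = 1050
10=10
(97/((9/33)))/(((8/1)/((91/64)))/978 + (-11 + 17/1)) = 15826811/267250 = 59.22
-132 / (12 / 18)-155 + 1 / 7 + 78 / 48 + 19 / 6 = -58475 / 168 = -348.07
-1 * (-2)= 2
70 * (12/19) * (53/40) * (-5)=-5565/19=-292.89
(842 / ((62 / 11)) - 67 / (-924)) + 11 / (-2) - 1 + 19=4639171 / 28644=161.96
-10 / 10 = -1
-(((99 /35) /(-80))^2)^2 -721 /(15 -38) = 31.35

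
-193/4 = -48.25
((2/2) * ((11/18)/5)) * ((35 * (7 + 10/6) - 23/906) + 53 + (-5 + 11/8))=4686451/108720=43.11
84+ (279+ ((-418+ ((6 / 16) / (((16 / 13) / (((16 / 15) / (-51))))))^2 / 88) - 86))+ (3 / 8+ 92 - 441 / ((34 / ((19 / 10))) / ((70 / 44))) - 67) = -56702534231 / 366220800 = -154.83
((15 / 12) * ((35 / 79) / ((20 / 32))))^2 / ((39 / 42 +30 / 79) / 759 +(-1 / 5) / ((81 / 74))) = -7029099000 / 1620383773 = -4.34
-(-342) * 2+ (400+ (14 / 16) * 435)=11717 / 8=1464.62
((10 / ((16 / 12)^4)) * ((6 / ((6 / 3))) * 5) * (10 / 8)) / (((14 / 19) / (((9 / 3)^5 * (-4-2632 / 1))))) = -92419066125 / 1792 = -51573139.58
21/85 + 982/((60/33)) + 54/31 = 2856809/5270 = 542.09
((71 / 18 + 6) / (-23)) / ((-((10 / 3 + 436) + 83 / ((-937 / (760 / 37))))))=6205751 / 6279621276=0.00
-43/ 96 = -0.45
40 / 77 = 0.52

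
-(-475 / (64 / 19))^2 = -19885.41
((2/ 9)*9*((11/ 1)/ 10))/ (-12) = -11/ 60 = -0.18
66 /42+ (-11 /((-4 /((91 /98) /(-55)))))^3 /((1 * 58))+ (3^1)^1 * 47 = 142.57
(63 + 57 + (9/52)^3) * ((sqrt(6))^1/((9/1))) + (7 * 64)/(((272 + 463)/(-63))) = -192/5 + 5624563 * sqrt(6)/421824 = -5.74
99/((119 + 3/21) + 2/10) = 3465/4177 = 0.83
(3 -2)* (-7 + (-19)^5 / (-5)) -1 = 495211.80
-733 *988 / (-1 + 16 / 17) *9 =110803212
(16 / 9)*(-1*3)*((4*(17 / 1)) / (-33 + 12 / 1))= 1088 / 63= 17.27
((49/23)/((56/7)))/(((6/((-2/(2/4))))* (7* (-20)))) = 7/5520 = 0.00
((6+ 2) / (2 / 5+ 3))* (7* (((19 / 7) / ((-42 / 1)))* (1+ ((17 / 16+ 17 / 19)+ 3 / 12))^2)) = -1584375 / 144704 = -10.95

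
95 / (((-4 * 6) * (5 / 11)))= -209 / 24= -8.71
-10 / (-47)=10 / 47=0.21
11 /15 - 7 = -94 /15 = -6.27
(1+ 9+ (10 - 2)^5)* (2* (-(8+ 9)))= -1114452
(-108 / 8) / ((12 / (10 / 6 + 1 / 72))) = -121 / 64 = -1.89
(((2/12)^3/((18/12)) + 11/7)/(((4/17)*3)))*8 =60707/3402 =17.84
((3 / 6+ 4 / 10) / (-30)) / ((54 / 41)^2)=-1681 / 97200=-0.02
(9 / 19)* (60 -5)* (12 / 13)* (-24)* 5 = -712800 / 247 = -2885.83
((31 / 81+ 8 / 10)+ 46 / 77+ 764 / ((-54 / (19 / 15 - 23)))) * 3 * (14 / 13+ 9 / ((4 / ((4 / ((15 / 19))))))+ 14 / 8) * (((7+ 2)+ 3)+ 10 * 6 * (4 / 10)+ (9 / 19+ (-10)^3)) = -24188917340143 / 1901900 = -12718290.84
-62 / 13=-4.77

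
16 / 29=0.55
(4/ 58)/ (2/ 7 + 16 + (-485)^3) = -14/ 23159074069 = -0.00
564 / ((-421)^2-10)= 188 / 59077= 0.00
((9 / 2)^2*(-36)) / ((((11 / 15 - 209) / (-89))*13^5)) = -973215 / 1159919332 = -0.00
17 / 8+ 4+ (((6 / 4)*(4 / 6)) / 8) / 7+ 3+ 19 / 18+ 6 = 2041 / 126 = 16.20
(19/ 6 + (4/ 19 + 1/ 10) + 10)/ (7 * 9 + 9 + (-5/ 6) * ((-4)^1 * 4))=3841/ 24320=0.16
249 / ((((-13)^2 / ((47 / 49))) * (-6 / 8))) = -15604 / 8281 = -1.88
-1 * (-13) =13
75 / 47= 1.60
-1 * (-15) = 15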